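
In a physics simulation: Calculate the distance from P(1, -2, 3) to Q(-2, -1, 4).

d = √[(x₂-x₁)² + (y₂-y₁)² + (z₂-z₁)²]
  = √[(-3)² + 1² + 1²]
  = √[9 + 1 + 1]
  = √11
  ≈ 3.317

3.317


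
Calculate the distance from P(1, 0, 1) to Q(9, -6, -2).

d = √[(x₂-x₁)² + (y₂-y₁)² + (z₂-z₁)²]
  = √[8² + (-6)² + (-3)²]
  = √[64 + 36 + 9]
  = √109
  ≈ 10.44

10.44


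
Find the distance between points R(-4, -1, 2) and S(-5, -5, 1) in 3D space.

d = √[(x₂-x₁)² + (y₂-y₁)² + (z₂-z₁)²]
  = √[(-1)² + (-4)² + (-1)²]
  = √[1 + 16 + 1]
  = √18
  ≈ 4.243

4.243


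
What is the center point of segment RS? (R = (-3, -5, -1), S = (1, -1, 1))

M = ((x₁+x₂)/2, (y₁+y₂)/2, (z₁+z₂)/2)
  = ((-3 + 1)/2, (-5 - 1)/2, (-1 + 1)/2)
  = (-2/2, -6/2, 0/2)
  = (-1, -3, 0)

(-1, -3, 0)


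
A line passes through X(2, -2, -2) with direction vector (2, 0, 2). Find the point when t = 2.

P(t) = X + t·d
  = (2 + 2·2, -2 + 0·2, -2 + 2·2)
  = (2 + 4, -2 + 0, -2 + 4)
  = (6, -2, 2)

(6, -2, 2)


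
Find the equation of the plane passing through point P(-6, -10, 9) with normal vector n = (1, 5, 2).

The plane through P with normal n = (a, b, c) satisfies n·(r - P) = 0,
i.e. ax + by + cz = a·x₀ + b·y₀ + c·z₀.
d = 1·(-6) + 5·(-10) + 2·9
  = -6 - 50 + 18
  = -38
Equation: x + 5y + 2z = -38

x + 5y + 2z = -38


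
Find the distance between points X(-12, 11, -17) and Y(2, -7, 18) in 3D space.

d = √[(x₂-x₁)² + (y₂-y₁)² + (z₂-z₁)²]
  = √[14² + (-18)² + 35²]
  = √[196 + 324 + 1225]
  = √1745
  ≈ 41.77

41.77


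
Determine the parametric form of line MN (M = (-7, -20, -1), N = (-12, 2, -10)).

Direction vector d = N - M = (-12 + 7, 2 + 20, -10 + 1) = (-5, 22, -9)
Parametric form r = M + t·d:
x = -7 - 5t, y = -20 + 22t, z = -1 - 9t

x = -7 - 5t, y = -20 + 22t, z = -1 - 9t


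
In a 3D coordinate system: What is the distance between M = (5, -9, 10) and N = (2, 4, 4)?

d = √[(x₂-x₁)² + (y₂-y₁)² + (z₂-z₁)²]
  = √[(-3)² + 13² + (-6)²]
  = √[9 + 169 + 36]
  = √214
  ≈ 14.63

14.63


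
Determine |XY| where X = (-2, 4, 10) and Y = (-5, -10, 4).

d = √[(x₂-x₁)² + (y₂-y₁)² + (z₂-z₁)²]
  = √[(-3)² + (-14)² + (-6)²]
  = √[9 + 196 + 36]
  = √241
  ≈ 15.52

15.52


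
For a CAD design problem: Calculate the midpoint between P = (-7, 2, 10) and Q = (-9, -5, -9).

M = ((x₁+x₂)/2, (y₁+y₂)/2, (z₁+z₂)/2)
  = ((-7 - 9)/2, (2 - 5)/2, (10 - 9)/2)
  = (-16/2, -3/2, 1/2)
  = (-8, -1.5, 0.5)

(-8, -1.5, 0.5)


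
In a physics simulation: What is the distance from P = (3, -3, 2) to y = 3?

distance = |a·x₀ + b·y₀ + c·z₀ - d| / √(a² + b² + c²)
  = |0·3 + 1·(-3) + 0·2 - 3| / √(0² + 1² + 0²)
  = |0 - 3 + 0 - 3| / √(0 + 1 + 0)
  = |-6| / √1
  = 6 / 1
  ≈ 6

6


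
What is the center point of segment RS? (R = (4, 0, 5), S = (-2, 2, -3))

M = ((x₁+x₂)/2, (y₁+y₂)/2, (z₁+z₂)/2)
  = ((4 - 2)/2, (0 + 2)/2, (5 - 3)/2)
  = (2/2, 2/2, 2/2)
  = (1, 1, 1)

(1, 1, 1)


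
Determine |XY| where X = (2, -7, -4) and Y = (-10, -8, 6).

d = √[(x₂-x₁)² + (y₂-y₁)² + (z₂-z₁)²]
  = √[(-12)² + (-1)² + 10²]
  = √[144 + 1 + 100]
  = √245
  ≈ 15.65

15.65


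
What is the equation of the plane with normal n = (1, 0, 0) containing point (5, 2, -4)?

The plane through P with normal n = (a, b, c) satisfies n·(r - P) = 0,
i.e. ax + by + cz = a·x₀ + b·y₀ + c·z₀.
d = 1·5 + 0·2 + 0·(-4)
  = 5 + 0 + 0
  = 5
Equation: x = 5

x = 5


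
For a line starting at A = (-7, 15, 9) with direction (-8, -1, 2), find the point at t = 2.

P(t) = A + t·d
  = (-7 + (-8)·2, 15 + (-1)·2, 9 + 2·2)
  = (-7 - 16, 15 - 2, 9 + 4)
  = (-23, 13, 13)

(-23, 13, 13)


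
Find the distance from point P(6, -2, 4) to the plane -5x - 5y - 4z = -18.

distance = |a·x₀ + b·y₀ + c·z₀ - d| / √(a² + b² + c²)
  = |(-5)·6 + (-5)·(-2) + (-4)·4 - (-18)| / √((-5)² + (-5)² + (-4)²)
  = |-30 + 10 - 16 + 18| / √(25 + 25 + 16)
  = |-18| / √66
  = 18 / 8.124
  ≈ 2.216

2.216


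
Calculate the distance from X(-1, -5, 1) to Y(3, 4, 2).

d = √[(x₂-x₁)² + (y₂-y₁)² + (z₂-z₁)²]
  = √[4² + 9² + 1²]
  = √[16 + 81 + 1]
  = √98
  ≈ 9.899

9.899


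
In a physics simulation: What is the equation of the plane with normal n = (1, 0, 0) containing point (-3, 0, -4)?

The plane through P with normal n = (a, b, c) satisfies n·(r - P) = 0,
i.e. ax + by + cz = a·x₀ + b·y₀ + c·z₀.
d = 1·(-3) + 0·0 + 0·(-4)
  = -3 + 0 + 0
  = -3
Equation: x = -3

x = -3


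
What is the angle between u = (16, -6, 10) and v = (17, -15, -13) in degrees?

u·v = 16·17 + (-6)·(-15) + 10·(-13) = 272 + 90 - 130 = 232
|u| = √(16² + (-6)² + 10²) = √392 ≈ 19.8
|v| = √(17² + (-15)² + (-13)²) = √683 ≈ 26.13
cos θ = (u·v)/(|u||v|) = 232/(19.8·26.13) ≈ 0.4484
θ = arccos(0.4484) ≈ 63.36°

63.36°


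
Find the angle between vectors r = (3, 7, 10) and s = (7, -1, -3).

r·s = 3·7 + 7·(-1) + 10·(-3) = 21 - 7 - 30 = -16
|r| = √(3² + 7² + 10²) = √158 ≈ 12.57
|s| = √(7² + (-1)² + (-3)²) = √59 ≈ 7.681
cos θ = (r·s)/(|r||s|) = -16/(12.57·7.681) ≈ -0.1657
θ = arccos(-0.1657) ≈ 99.54°

99.54°


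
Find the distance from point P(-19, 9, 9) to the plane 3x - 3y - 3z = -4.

distance = |a·x₀ + b·y₀ + c·z₀ - d| / √(a² + b² + c²)
  = |3·(-19) + (-3)·9 + (-3)·9 - (-4)| / √(3² + (-3)² + (-3)²)
  = |-57 - 27 - 27 + 4| / √(9 + 9 + 9)
  = |-107| / √27
  = 107 / 5.196
  ≈ 20.59

20.59


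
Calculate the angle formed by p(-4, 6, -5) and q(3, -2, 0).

p·q = (-4)·3 + 6·(-2) + (-5)·0 = -12 - 12 + 0 = -24
|p| = √((-4)² + 6² + (-5)²) = √77 ≈ 8.775
|q| = √(3² + (-2)² + 0²) = √13 ≈ 3.606
cos θ = (p·q)/(|p||q|) = -24/(8.775·3.606) ≈ -0.7586
θ = arccos(-0.7586) ≈ 139.3°

139.3°


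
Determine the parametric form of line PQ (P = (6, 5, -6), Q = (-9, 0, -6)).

Direction vector d = Q - P = (-9 - 6, 0 - 5, -6 + 6) = (-15, -5, 0)
Parametric form r = P + t·d:
x = 6 - 15t, y = 5 - 5t, z = -6

x = 6 - 15t, y = 5 - 5t, z = -6


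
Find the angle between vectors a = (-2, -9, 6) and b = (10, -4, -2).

a·b = (-2)·10 + (-9)·(-4) + 6·(-2) = -20 + 36 - 12 = 4
|a| = √((-2)² + (-9)² + 6²) = √121 ≈ 11
|b| = √(10² + (-4)² + (-2)²) = √120 ≈ 10.95
cos θ = (a·b)/(|a||b|) = 4/(11·10.95) ≈ 0.0332
θ = arccos(0.0332) ≈ 88.1°

88.1°


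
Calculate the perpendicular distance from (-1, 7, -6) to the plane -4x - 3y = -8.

distance = |a·x₀ + b·y₀ + c·z₀ - d| / √(a² + b² + c²)
  = |(-4)·(-1) + (-3)·7 + 0·(-6) - (-8)| / √((-4)² + (-3)² + 0²)
  = |4 - 21 + 0 + 8| / √(16 + 9 + 0)
  = |-9| / √25
  = 9 / 5
  ≈ 1.8

1.8


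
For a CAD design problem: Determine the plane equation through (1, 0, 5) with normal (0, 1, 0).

The plane through P with normal n = (a, b, c) satisfies n·(r - P) = 0,
i.e. ax + by + cz = a·x₀ + b·y₀ + c·z₀.
d = 0·1 + 1·0 + 0·5
  = 0 + 0 + 0
  = 0
Equation: y = 0

y = 0


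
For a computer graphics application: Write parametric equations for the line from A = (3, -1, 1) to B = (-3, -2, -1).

Direction vector d = B - A = (-3 - 3, -2 + 1, -1 - 1) = (-6, -1, -2)
Parametric form r = A + t·d:
x = 3 - 6t, y = -1 - t, z = 1 - 2t

x = 3 - 6t, y = -1 - t, z = 1 - 2t


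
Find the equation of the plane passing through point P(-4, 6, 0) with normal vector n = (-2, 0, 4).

The plane through P with normal n = (a, b, c) satisfies n·(r - P) = 0,
i.e. ax + by + cz = a·x₀ + b·y₀ + c·z₀.
d = (-2)·(-4) + 0·6 + 4·0
  = 8 + 0 + 0
  = 8
Equation: -2x + 4z = 8

-2x + 4z = 8


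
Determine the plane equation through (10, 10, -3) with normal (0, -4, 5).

The plane through P with normal n = (a, b, c) satisfies n·(r - P) = 0,
i.e. ax + by + cz = a·x₀ + b·y₀ + c·z₀.
d = 0·10 + (-4)·10 + 5·(-3)
  = 0 - 40 - 15
  = -55
Equation: -4y + 5z = -55

-4y + 5z = -55


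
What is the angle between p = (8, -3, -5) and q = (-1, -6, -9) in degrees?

p·q = 8·(-1) + (-3)·(-6) + (-5)·(-9) = -8 + 18 + 45 = 55
|p| = √(8² + (-3)² + (-5)²) = √98 ≈ 9.899
|q| = √((-1)² + (-6)² + (-9)²) = √118 ≈ 10.86
cos θ = (p·q)/(|p||q|) = 55/(9.899·10.86) ≈ 0.5115
θ = arccos(0.5115) ≈ 59.24°

59.24°


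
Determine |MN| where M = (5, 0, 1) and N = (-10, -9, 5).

d = √[(x₂-x₁)² + (y₂-y₁)² + (z₂-z₁)²]
  = √[(-15)² + (-9)² + 4²]
  = √[225 + 81 + 16]
  = √322
  ≈ 17.94

17.94


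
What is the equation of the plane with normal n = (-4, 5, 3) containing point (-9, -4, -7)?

The plane through P with normal n = (a, b, c) satisfies n·(r - P) = 0,
i.e. ax + by + cz = a·x₀ + b·y₀ + c·z₀.
d = (-4)·(-9) + 5·(-4) + 3·(-7)
  = 36 - 20 - 21
  = -5
Equation: -4x + 5y + 3z = -5

-4x + 5y + 3z = -5


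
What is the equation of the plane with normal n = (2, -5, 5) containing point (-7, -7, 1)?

The plane through P with normal n = (a, b, c) satisfies n·(r - P) = 0,
i.e. ax + by + cz = a·x₀ + b·y₀ + c·z₀.
d = 2·(-7) + (-5)·(-7) + 5·1
  = -14 + 35 + 5
  = 26
Equation: 2x - 5y + 5z = 26

2x - 5y + 5z = 26


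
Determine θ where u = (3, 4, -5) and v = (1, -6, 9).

u·v = 3·1 + 4·(-6) + (-5)·9 = 3 - 24 - 45 = -66
|u| = √(3² + 4² + (-5)²) = √50 ≈ 7.071
|v| = √(1² + (-6)² + 9²) = √118 ≈ 10.86
cos θ = (u·v)/(|u||v|) = -66/(7.071·10.86) ≈ -0.8592
θ = arccos(-0.8592) ≈ 149.2°

149.2°


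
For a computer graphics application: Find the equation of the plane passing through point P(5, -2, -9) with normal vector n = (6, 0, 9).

The plane through P with normal n = (a, b, c) satisfies n·(r - P) = 0,
i.e. ax + by + cz = a·x₀ + b·y₀ + c·z₀.
d = 6·5 + 0·(-2) + 9·(-9)
  = 30 + 0 - 81
  = -51
Equation: 6x + 9z = -51

6x + 9z = -51


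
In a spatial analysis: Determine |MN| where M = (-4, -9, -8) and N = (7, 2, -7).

d = √[(x₂-x₁)² + (y₂-y₁)² + (z₂-z₁)²]
  = √[11² + 11² + 1²]
  = √[121 + 121 + 1]
  = √243
  ≈ 15.59

15.59


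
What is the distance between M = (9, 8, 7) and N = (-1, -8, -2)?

d = √[(x₂-x₁)² + (y₂-y₁)² + (z₂-z₁)²]
  = √[(-10)² + (-16)² + (-9)²]
  = √[100 + 256 + 81]
  = √437
  ≈ 20.9

20.9


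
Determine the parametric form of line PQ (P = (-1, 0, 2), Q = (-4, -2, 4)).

Direction vector d = Q - P = (-4 + 1, -2 + 0, 4 - 2) = (-3, -2, 2)
Parametric form r = P + t·d:
x = -1 - 3t, y = 0 - 2t, z = 2 + 2t

x = -1 - 3t, y = 0 - 2t, z = 2 + 2t


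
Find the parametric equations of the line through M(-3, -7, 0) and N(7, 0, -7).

Direction vector d = N - M = (7 + 3, 0 + 7, -7 + 0) = (10, 7, -7)
Parametric form r = M + t·d:
x = -3 + 10t, y = -7 + 7t, z = 0 - 7t

x = -3 + 10t, y = -7 + 7t, z = 0 - 7t


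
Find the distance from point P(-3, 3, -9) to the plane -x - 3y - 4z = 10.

distance = |a·x₀ + b·y₀ + c·z₀ - d| / √(a² + b² + c²)
  = |(-1)·(-3) + (-3)·3 + (-4)·(-9) - 10| / √((-1)² + (-3)² + (-4)²)
  = |3 - 9 + 36 - 10| / √(1 + 9 + 16)
  = |20| / √26
  = 20 / 5.099
  ≈ 3.922

3.922


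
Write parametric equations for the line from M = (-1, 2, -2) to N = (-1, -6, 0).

Direction vector d = N - M = (-1 + 1, -6 - 2, 0 + 2) = (0, -8, 2)
Parametric form r = M + t·d:
x = -1, y = 2 - 8t, z = -2 + 2t

x = -1, y = 2 - 8t, z = -2 + 2t


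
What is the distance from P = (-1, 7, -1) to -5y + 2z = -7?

distance = |a·x₀ + b·y₀ + c·z₀ - d| / √(a² + b² + c²)
  = |0·(-1) + (-5)·7 + 2·(-1) - (-7)| / √(0² + (-5)² + 2²)
  = |0 - 35 - 2 + 7| / √(0 + 25 + 4)
  = |-30| / √29
  = 30 / 5.385
  ≈ 5.571

5.571


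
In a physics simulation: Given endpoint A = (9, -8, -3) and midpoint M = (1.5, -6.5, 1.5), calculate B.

B = 2M - A
  = (2·1.5 - 9, 2·(-6.5) - (-8), 2·1.5 - (-3))
  = (3 - 9, -13 + 8, 3 + 3)
  = (-6, -5, 6)

(-6, -5, 6)


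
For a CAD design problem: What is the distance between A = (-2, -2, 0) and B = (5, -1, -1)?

d = √[(x₂-x₁)² + (y₂-y₁)² + (z₂-z₁)²]
  = √[7² + 1² + (-1)²]
  = √[49 + 1 + 1]
  = √51
  ≈ 7.141

7.141


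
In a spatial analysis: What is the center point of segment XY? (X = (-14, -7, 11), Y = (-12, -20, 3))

M = ((x₁+x₂)/2, (y₁+y₂)/2, (z₁+z₂)/2)
  = ((-14 - 12)/2, (-7 - 20)/2, (11 + 3)/2)
  = (-26/2, -27/2, 14/2)
  = (-13, -13.5, 7)

(-13, -13.5, 7)


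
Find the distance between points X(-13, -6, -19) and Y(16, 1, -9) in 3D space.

d = √[(x₂-x₁)² + (y₂-y₁)² + (z₂-z₁)²]
  = √[29² + 7² + 10²]
  = √[841 + 49 + 100]
  = √990
  ≈ 31.46

31.46


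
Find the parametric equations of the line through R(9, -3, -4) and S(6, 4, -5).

Direction vector d = S - R = (6 - 9, 4 + 3, -5 + 4) = (-3, 7, -1)
Parametric form r = R + t·d:
x = 9 - 3t, y = -3 + 7t, z = -4 - t

x = 9 - 3t, y = -3 + 7t, z = -4 - t


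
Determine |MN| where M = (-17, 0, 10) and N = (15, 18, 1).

d = √[(x₂-x₁)² + (y₂-y₁)² + (z₂-z₁)²]
  = √[32² + 18² + (-9)²]
  = √[1024 + 324 + 81]
  = √1429
  ≈ 37.8

37.8


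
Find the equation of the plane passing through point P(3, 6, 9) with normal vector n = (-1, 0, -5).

The plane through P with normal n = (a, b, c) satisfies n·(r - P) = 0,
i.e. ax + by + cz = a·x₀ + b·y₀ + c·z₀.
d = (-1)·3 + 0·6 + (-5)·9
  = -3 + 0 - 45
  = -48
Equation: -x - 5z = -48

-x - 5z = -48


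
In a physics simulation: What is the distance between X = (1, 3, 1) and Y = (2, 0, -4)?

d = √[(x₂-x₁)² + (y₂-y₁)² + (z₂-z₁)²]
  = √[1² + (-3)² + (-5)²]
  = √[1 + 9 + 25]
  = √35
  ≈ 5.916

5.916


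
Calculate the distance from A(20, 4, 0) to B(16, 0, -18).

d = √[(x₂-x₁)² + (y₂-y₁)² + (z₂-z₁)²]
  = √[(-4)² + (-4)² + (-18)²]
  = √[16 + 16 + 324]
  = √356
  ≈ 18.87

18.87


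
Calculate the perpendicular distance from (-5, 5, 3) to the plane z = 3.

distance = |a·x₀ + b·y₀ + c·z₀ - d| / √(a² + b² + c²)
  = |0·(-5) + 0·5 + 1·3 - 3| / √(0² + 0² + 1²)
  = |0 + 0 + 3 - 3| / √(0 + 0 + 1)
  = |0| / √1
  = 0 / 1
  ≈ 0

0


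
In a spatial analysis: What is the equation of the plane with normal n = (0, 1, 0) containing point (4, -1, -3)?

The plane through P with normal n = (a, b, c) satisfies n·(r - P) = 0,
i.e. ax + by + cz = a·x₀ + b·y₀ + c·z₀.
d = 0·4 + 1·(-1) + 0·(-3)
  = 0 - 1 + 0
  = -1
Equation: y = -1

y = -1


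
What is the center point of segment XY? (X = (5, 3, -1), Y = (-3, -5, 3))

M = ((x₁+x₂)/2, (y₁+y₂)/2, (z₁+z₂)/2)
  = ((5 - 3)/2, (3 - 5)/2, (-1 + 3)/2)
  = (2/2, -2/2, 2/2)
  = (1, -1, 1)

(1, -1, 1)


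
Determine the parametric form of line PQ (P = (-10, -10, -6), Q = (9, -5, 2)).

Direction vector d = Q - P = (9 + 10, -5 + 10, 2 + 6) = (19, 5, 8)
Parametric form r = P + t·d:
x = -10 + 19t, y = -10 + 5t, z = -6 + 8t

x = -10 + 19t, y = -10 + 5t, z = -6 + 8t


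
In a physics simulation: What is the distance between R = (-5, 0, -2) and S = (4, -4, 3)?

d = √[(x₂-x₁)² + (y₂-y₁)² + (z₂-z₁)²]
  = √[9² + (-4)² + 5²]
  = √[81 + 16 + 25]
  = √122
  ≈ 11.05

11.05


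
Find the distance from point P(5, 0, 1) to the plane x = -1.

distance = |a·x₀ + b·y₀ + c·z₀ - d| / √(a² + b² + c²)
  = |1·5 + 0·0 + 0·1 - (-1)| / √(1² + 0² + 0²)
  = |5 + 0 + 0 + 1| / √(1 + 0 + 0)
  = |6| / √1
  = 6 / 1
  ≈ 6

6


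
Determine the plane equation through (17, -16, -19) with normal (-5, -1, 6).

The plane through P with normal n = (a, b, c) satisfies n·(r - P) = 0,
i.e. ax + by + cz = a·x₀ + b·y₀ + c·z₀.
d = (-5)·17 + (-1)·(-16) + 6·(-19)
  = -85 + 16 - 114
  = -183
Equation: -5x - y + 6z = -183

-5x - y + 6z = -183


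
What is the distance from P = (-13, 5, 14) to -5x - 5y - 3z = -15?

distance = |a·x₀ + b·y₀ + c·z₀ - d| / √(a² + b² + c²)
  = |(-5)·(-13) + (-5)·5 + (-3)·14 - (-15)| / √((-5)² + (-5)² + (-3)²)
  = |65 - 25 - 42 + 15| / √(25 + 25 + 9)
  = |13| / √59
  = 13 / 7.681
  ≈ 1.692

1.692


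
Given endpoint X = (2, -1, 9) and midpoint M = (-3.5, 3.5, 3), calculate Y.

Y = 2M - X
  = (2·(-3.5) - 2, 2·3.5 - (-1), 2·3 - 9)
  = (-7 - 2, 7 + 1, 6 - 9)
  = (-9, 8, -3)

(-9, 8, -3)


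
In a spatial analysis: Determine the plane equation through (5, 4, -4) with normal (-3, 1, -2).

The plane through P with normal n = (a, b, c) satisfies n·(r - P) = 0,
i.e. ax + by + cz = a·x₀ + b·y₀ + c·z₀.
d = (-3)·5 + 1·4 + (-2)·(-4)
  = -15 + 4 + 8
  = -3
Equation: -3x + y - 2z = -3

-3x + y - 2z = -3


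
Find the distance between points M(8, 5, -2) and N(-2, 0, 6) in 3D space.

d = √[(x₂-x₁)² + (y₂-y₁)² + (z₂-z₁)²]
  = √[(-10)² + (-5)² + 8²]
  = √[100 + 25 + 64]
  = √189
  ≈ 13.75

13.75


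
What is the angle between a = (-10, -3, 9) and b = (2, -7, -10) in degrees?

a·b = (-10)·2 + (-3)·(-7) + 9·(-10) = -20 + 21 - 90 = -89
|a| = √((-10)² + (-3)² + 9²) = √190 ≈ 13.78
|b| = √(2² + (-7)² + (-10)²) = √153 ≈ 12.37
cos θ = (a·b)/(|a||b|) = -89/(13.78·12.37) ≈ -0.522
θ = arccos(-0.522) ≈ 121.5°

121.5°


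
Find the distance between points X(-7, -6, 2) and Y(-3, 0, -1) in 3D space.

d = √[(x₂-x₁)² + (y₂-y₁)² + (z₂-z₁)²]
  = √[4² + 6² + (-3)²]
  = √[16 + 36 + 9]
  = √61
  ≈ 7.81

7.81


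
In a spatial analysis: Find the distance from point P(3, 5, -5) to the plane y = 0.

distance = |a·x₀ + b·y₀ + c·z₀ - d| / √(a² + b² + c²)
  = |0·3 + 1·5 + 0·(-5) - 0| / √(0² + 1² + 0²)
  = |0 + 5 + 0 + 0| / √(0 + 1 + 0)
  = |5| / √1
  = 5 / 1
  ≈ 5

5


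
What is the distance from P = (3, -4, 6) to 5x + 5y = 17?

distance = |a·x₀ + b·y₀ + c·z₀ - d| / √(a² + b² + c²)
  = |5·3 + 5·(-4) + 0·6 - 17| / √(5² + 5² + 0²)
  = |15 - 20 + 0 - 17| / √(25 + 25 + 0)
  = |-22| / √50
  = 22 / 7.071
  ≈ 3.111

3.111


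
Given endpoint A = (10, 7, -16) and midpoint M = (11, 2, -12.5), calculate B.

B = 2M - A
  = (2·11 - 10, 2·2 - 7, 2·(-12.5) - (-16))
  = (22 - 10, 4 - 7, -25 + 16)
  = (12, -3, -9)

(12, -3, -9)


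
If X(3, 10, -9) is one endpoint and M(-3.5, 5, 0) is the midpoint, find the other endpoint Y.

Y = 2M - X
  = (2·(-3.5) - 3, 2·5 - 10, 2·0 - (-9))
  = (-7 - 3, 10 - 10, 0 + 9)
  = (-10, 0, 9)

(-10, 0, 9)


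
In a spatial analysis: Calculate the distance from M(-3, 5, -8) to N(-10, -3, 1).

d = √[(x₂-x₁)² + (y₂-y₁)² + (z₂-z₁)²]
  = √[(-7)² + (-8)² + 9²]
  = √[49 + 64 + 81]
  = √194
  ≈ 13.93

13.93


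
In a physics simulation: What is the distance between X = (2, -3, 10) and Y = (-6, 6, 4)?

d = √[(x₂-x₁)² + (y₂-y₁)² + (z₂-z₁)²]
  = √[(-8)² + 9² + (-6)²]
  = √[64 + 81 + 36]
  = √181
  ≈ 13.45

13.45


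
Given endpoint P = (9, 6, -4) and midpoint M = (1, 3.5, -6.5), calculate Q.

Q = 2M - P
  = (2·1 - 9, 2·3.5 - 6, 2·(-6.5) - (-4))
  = (2 - 9, 7 - 6, -13 + 4)
  = (-7, 1, -9)

(-7, 1, -9)


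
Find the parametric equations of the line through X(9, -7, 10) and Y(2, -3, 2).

Direction vector d = Y - X = (2 - 9, -3 + 7, 2 - 10) = (-7, 4, -8)
Parametric form r = X + t·d:
x = 9 - 7t, y = -7 + 4t, z = 10 - 8t

x = 9 - 7t, y = -7 + 4t, z = 10 - 8t


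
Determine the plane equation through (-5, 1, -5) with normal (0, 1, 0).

The plane through P with normal n = (a, b, c) satisfies n·(r - P) = 0,
i.e. ax + by + cz = a·x₀ + b·y₀ + c·z₀.
d = 0·(-5) + 1·1 + 0·(-5)
  = 0 + 1 + 0
  = 1
Equation: y = 1

y = 1


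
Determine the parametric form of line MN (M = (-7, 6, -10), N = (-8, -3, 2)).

Direction vector d = N - M = (-8 + 7, -3 - 6, 2 + 10) = (-1, -9, 12)
Parametric form r = M + t·d:
x = -7 - t, y = 6 - 9t, z = -10 + 12t

x = -7 - t, y = 6 - 9t, z = -10 + 12t


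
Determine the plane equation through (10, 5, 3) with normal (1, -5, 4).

The plane through P with normal n = (a, b, c) satisfies n·(r - P) = 0,
i.e. ax + by + cz = a·x₀ + b·y₀ + c·z₀.
d = 1·10 + (-5)·5 + 4·3
  = 10 - 25 + 12
  = -3
Equation: x - 5y + 4z = -3

x - 5y + 4z = -3


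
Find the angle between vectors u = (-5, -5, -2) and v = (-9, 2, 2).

u·v = (-5)·(-9) + (-5)·2 + (-2)·2 = 45 - 10 - 4 = 31
|u| = √((-5)² + (-5)² + (-2)²) = √54 ≈ 7.348
|v| = √((-9)² + 2² + 2²) = √89 ≈ 9.434
cos θ = (u·v)/(|u||v|) = 31/(7.348·9.434) ≈ 0.4472
θ = arccos(0.4472) ≈ 63.44°

63.44°


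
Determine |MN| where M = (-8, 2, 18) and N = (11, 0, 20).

d = √[(x₂-x₁)² + (y₂-y₁)² + (z₂-z₁)²]
  = √[19² + (-2)² + 2²]
  = √[361 + 4 + 4]
  = √369
  ≈ 19.21

19.21


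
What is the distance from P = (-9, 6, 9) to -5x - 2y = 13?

distance = |a·x₀ + b·y₀ + c·z₀ - d| / √(a² + b² + c²)
  = |(-5)·(-9) + (-2)·6 + 0·9 - 13| / √((-5)² + (-2)² + 0²)
  = |45 - 12 + 0 - 13| / √(25 + 4 + 0)
  = |20| / √29
  = 20 / 5.385
  ≈ 3.714

3.714


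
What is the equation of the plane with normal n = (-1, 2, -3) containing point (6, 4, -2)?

The plane through P with normal n = (a, b, c) satisfies n·(r - P) = 0,
i.e. ax + by + cz = a·x₀ + b·y₀ + c·z₀.
d = (-1)·6 + 2·4 + (-3)·(-2)
  = -6 + 8 + 6
  = 8
Equation: -x + 2y - 3z = 8

-x + 2y - 3z = 8


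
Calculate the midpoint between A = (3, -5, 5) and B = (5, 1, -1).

M = ((x₁+x₂)/2, (y₁+y₂)/2, (z₁+z₂)/2)
  = ((3 + 5)/2, (-5 + 1)/2, (5 - 1)/2)
  = (8/2, -4/2, 4/2)
  = (4, -2, 2)

(4, -2, 2)


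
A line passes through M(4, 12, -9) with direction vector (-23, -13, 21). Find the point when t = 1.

P(t) = M + t·d
  = (4 + (-23)·1, 12 + (-13)·1, -9 + 21·1)
  = (4 - 23, 12 - 13, -9 + 21)
  = (-19, -1, 12)

(-19, -1, 12)


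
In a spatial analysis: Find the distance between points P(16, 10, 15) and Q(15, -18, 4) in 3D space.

d = √[(x₂-x₁)² + (y₂-y₁)² + (z₂-z₁)²]
  = √[(-1)² + (-28)² + (-11)²]
  = √[1 + 784 + 121]
  = √906
  ≈ 30.1

30.1


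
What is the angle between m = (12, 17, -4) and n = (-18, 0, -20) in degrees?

m·n = 12·(-18) + 17·0 + (-4)·(-20) = -216 + 0 + 80 = -136
|m| = √(12² + 17² + (-4)²) = √449 ≈ 21.19
|n| = √((-18)² + 0² + (-20)²) = √724 ≈ 26.91
cos θ = (m·n)/(|m||n|) = -136/(21.19·26.91) ≈ -0.2385
θ = arccos(-0.2385) ≈ 103.8°

103.8°


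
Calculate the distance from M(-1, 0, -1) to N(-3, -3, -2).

d = √[(x₂-x₁)² + (y₂-y₁)² + (z₂-z₁)²]
  = √[(-2)² + (-3)² + (-1)²]
  = √[4 + 9 + 1]
  = √14
  ≈ 3.742

3.742


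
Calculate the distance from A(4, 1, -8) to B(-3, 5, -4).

d = √[(x₂-x₁)² + (y₂-y₁)² + (z₂-z₁)²]
  = √[(-7)² + 4² + 4²]
  = √[49 + 16 + 16]
  = √81
  ≈ 9

9


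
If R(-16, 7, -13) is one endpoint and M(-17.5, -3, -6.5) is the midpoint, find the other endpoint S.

S = 2M - R
  = (2·(-17.5) - (-16), 2·(-3) - 7, 2·(-6.5) - (-13))
  = (-35 + 16, -6 - 7, -13 + 13)
  = (-19, -13, 0)

(-19, -13, 0)


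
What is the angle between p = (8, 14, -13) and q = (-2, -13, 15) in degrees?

p·q = 8·(-2) + 14·(-13) + (-13)·15 = -16 - 182 - 195 = -393
|p| = √(8² + 14² + (-13)²) = √429 ≈ 20.71
|q| = √((-2)² + (-13)² + 15²) = √398 ≈ 19.95
cos θ = (p·q)/(|p||q|) = -393/(20.71·19.95) ≈ -0.9511
θ = arccos(-0.9511) ≈ 162°

162°


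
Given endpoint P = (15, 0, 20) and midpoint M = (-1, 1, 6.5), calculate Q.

Q = 2M - P
  = (2·(-1) - 15, 2·1 - 0, 2·6.5 - 20)
  = (-2 - 15, 2 + 0, 13 - 20)
  = (-17, 2, -7)

(-17, 2, -7)


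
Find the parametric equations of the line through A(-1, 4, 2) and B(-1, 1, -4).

Direction vector d = B - A = (-1 + 1, 1 - 4, -4 - 2) = (0, -3, -6)
Parametric form r = A + t·d:
x = -1, y = 4 - 3t, z = 2 - 6t

x = -1, y = 4 - 3t, z = 2 - 6t


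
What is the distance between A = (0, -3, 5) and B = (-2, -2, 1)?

d = √[(x₂-x₁)² + (y₂-y₁)² + (z₂-z₁)²]
  = √[(-2)² + 1² + (-4)²]
  = √[4 + 1 + 16]
  = √21
  ≈ 4.583

4.583


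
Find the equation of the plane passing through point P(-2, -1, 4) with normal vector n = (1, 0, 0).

The plane through P with normal n = (a, b, c) satisfies n·(r - P) = 0,
i.e. ax + by + cz = a·x₀ + b·y₀ + c·z₀.
d = 1·(-2) + 0·(-1) + 0·4
  = -2 + 0 + 0
  = -2
Equation: x = -2

x = -2


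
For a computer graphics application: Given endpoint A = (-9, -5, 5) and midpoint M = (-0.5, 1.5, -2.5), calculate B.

B = 2M - A
  = (2·(-0.5) - (-9), 2·1.5 - (-5), 2·(-2.5) - 5)
  = (-1 + 9, 3 + 5, -5 - 5)
  = (8, 8, -10)

(8, 8, -10)


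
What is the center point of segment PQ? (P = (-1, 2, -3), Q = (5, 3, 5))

M = ((x₁+x₂)/2, (y₁+y₂)/2, (z₁+z₂)/2)
  = ((-1 + 5)/2, (2 + 3)/2, (-3 + 5)/2)
  = (4/2, 5/2, 2/2)
  = (2, 2.5, 1)

(2, 2.5, 1)


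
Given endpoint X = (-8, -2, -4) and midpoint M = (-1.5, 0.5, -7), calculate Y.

Y = 2M - X
  = (2·(-1.5) - (-8), 2·0.5 - (-2), 2·(-7) - (-4))
  = (-3 + 8, 1 + 2, -14 + 4)
  = (5, 3, -10)

(5, 3, -10)


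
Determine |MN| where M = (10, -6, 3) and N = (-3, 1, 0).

d = √[(x₂-x₁)² + (y₂-y₁)² + (z₂-z₁)²]
  = √[(-13)² + 7² + (-3)²]
  = √[169 + 49 + 9]
  = √227
  ≈ 15.07

15.07


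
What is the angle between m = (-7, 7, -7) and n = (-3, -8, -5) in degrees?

m·n = (-7)·(-3) + 7·(-8) + (-7)·(-5) = 21 - 56 + 35 = 0
|m| = √((-7)² + 7² + (-7)²) = √147 ≈ 12.12
|n| = √((-3)² + (-8)² + (-5)²) = √98 ≈ 9.899
cos θ = (m·n)/(|m||n|) = 0/(12.12·9.899) ≈ 0
θ = arccos(0) ≈ 90°

90°


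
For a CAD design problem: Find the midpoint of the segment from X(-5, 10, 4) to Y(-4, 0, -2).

M = ((x₁+x₂)/2, (y₁+y₂)/2, (z₁+z₂)/2)
  = ((-5 - 4)/2, (10 + 0)/2, (4 - 2)/2)
  = (-9/2, 10/2, 2/2)
  = (-4.5, 5, 1)

(-4.5, 5, 1)


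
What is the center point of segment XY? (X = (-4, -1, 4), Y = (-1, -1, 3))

M = ((x₁+x₂)/2, (y₁+y₂)/2, (z₁+z₂)/2)
  = ((-4 - 1)/2, (-1 - 1)/2, (4 + 3)/2)
  = (-5/2, -2/2, 7/2)
  = (-2.5, -1, 3.5)

(-2.5, -1, 3.5)


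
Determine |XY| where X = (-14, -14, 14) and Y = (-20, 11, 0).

d = √[(x₂-x₁)² + (y₂-y₁)² + (z₂-z₁)²]
  = √[(-6)² + 25² + (-14)²]
  = √[36 + 625 + 196]
  = √857
  ≈ 29.27

29.27


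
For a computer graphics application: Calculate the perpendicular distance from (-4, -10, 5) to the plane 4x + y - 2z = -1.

distance = |a·x₀ + b·y₀ + c·z₀ - d| / √(a² + b² + c²)
  = |4·(-4) + 1·(-10) + (-2)·5 - (-1)| / √(4² + 1² + (-2)²)
  = |-16 - 10 - 10 + 1| / √(16 + 1 + 4)
  = |-35| / √21
  = 35 / 4.583
  ≈ 7.638

7.638


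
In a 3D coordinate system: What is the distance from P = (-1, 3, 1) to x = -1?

distance = |a·x₀ + b·y₀ + c·z₀ - d| / √(a² + b² + c²)
  = |1·(-1) + 0·3 + 0·1 - (-1)| / √(1² + 0² + 0²)
  = |-1 + 0 + 0 + 1| / √(1 + 0 + 0)
  = |0| / √1
  = 0 / 1
  ≈ 0

0


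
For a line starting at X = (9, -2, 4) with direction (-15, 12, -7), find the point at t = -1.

P(t) = X + t·d
  = (9 + (-15)·(-1), -2 + 12·(-1), 4 + (-7)·(-1))
  = (9 + 15, -2 - 12, 4 + 7)
  = (24, -14, 11)

(24, -14, 11)


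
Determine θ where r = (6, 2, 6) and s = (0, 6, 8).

r·s = 6·0 + 2·6 + 6·8 = 0 + 12 + 48 = 60
|r| = √(6² + 2² + 6²) = √76 ≈ 8.718
|s| = √(0² + 6² + 8²) = √100 ≈ 10
cos θ = (r·s)/(|r||s|) = 60/(8.718·10) ≈ 0.6882
θ = arccos(0.6882) ≈ 46.51°

46.51°


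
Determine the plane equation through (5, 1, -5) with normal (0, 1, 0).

The plane through P with normal n = (a, b, c) satisfies n·(r - P) = 0,
i.e. ax + by + cz = a·x₀ + b·y₀ + c·z₀.
d = 0·5 + 1·1 + 0·(-5)
  = 0 + 1 + 0
  = 1
Equation: y = 1

y = 1


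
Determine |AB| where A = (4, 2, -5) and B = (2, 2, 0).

d = √[(x₂-x₁)² + (y₂-y₁)² + (z₂-z₁)²]
  = √[(-2)² + 0² + 5²]
  = √[4 + 0 + 25]
  = √29
  ≈ 5.385

5.385


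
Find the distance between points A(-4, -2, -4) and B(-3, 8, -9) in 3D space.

d = √[(x₂-x₁)² + (y₂-y₁)² + (z₂-z₁)²]
  = √[1² + 10² + (-5)²]
  = √[1 + 100 + 25]
  = √126
  ≈ 11.22

11.22


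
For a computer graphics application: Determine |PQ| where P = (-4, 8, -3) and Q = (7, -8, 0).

d = √[(x₂-x₁)² + (y₂-y₁)² + (z₂-z₁)²]
  = √[11² + (-16)² + 3²]
  = √[121 + 256 + 9]
  = √386
  ≈ 19.65

19.65


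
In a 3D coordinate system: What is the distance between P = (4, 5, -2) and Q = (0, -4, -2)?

d = √[(x₂-x₁)² + (y₂-y₁)² + (z₂-z₁)²]
  = √[(-4)² + (-9)² + 0²]
  = √[16 + 81 + 0]
  = √97
  ≈ 9.849

9.849


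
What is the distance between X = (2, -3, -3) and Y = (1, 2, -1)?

d = √[(x₂-x₁)² + (y₂-y₁)² + (z₂-z₁)²]
  = √[(-1)² + 5² + 2²]
  = √[1 + 25 + 4]
  = √30
  ≈ 5.477

5.477


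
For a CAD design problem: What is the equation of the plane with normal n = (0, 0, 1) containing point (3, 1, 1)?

The plane through P with normal n = (a, b, c) satisfies n·(r - P) = 0,
i.e. ax + by + cz = a·x₀ + b·y₀ + c·z₀.
d = 0·3 + 0·1 + 1·1
  = 0 + 0 + 1
  = 1
Equation: z = 1

z = 1


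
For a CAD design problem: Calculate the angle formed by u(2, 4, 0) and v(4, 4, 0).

u·v = 2·4 + 4·4 + 0·0 = 8 + 16 + 0 = 24
|u| = √(2² + 4² + 0²) = √20 ≈ 4.472
|v| = √(4² + 4² + 0²) = √32 ≈ 5.657
cos θ = (u·v)/(|u||v|) = 24/(4.472·5.657) ≈ 0.9487
θ = arccos(0.9487) ≈ 18.43°

18.43°


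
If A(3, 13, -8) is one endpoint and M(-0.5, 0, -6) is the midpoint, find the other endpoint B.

B = 2M - A
  = (2·(-0.5) - 3, 2·0 - 13, 2·(-6) - (-8))
  = (-1 - 3, 0 - 13, -12 + 8)
  = (-4, -13, -4)

(-4, -13, -4)


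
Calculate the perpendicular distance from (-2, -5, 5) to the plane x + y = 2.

distance = |a·x₀ + b·y₀ + c·z₀ - d| / √(a² + b² + c²)
  = |1·(-2) + 1·(-5) + 0·5 - 2| / √(1² + 1² + 0²)
  = |-2 - 5 + 0 - 2| / √(1 + 1 + 0)
  = |-9| / √2
  = 9 / 1.414
  ≈ 6.364

6.364


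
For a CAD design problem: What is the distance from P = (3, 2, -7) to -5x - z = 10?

distance = |a·x₀ + b·y₀ + c·z₀ - d| / √(a² + b² + c²)
  = |(-5)·3 + 0·2 + (-1)·(-7) - 10| / √((-5)² + 0² + (-1)²)
  = |-15 + 0 + 7 - 10| / √(25 + 0 + 1)
  = |-18| / √26
  = 18 / 5.099
  ≈ 3.53

3.53


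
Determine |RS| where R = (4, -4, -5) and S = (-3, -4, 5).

d = √[(x₂-x₁)² + (y₂-y₁)² + (z₂-z₁)²]
  = √[(-7)² + 0² + 10²]
  = √[49 + 0 + 100]
  = √149
  ≈ 12.21

12.21


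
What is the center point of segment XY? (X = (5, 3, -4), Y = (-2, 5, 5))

M = ((x₁+x₂)/2, (y₁+y₂)/2, (z₁+z₂)/2)
  = ((5 - 2)/2, (3 + 5)/2, (-4 + 5)/2)
  = (3/2, 8/2, 1/2)
  = (1.5, 4, 0.5)

(1.5, 4, 0.5)


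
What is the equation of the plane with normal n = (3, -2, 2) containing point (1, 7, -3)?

The plane through P with normal n = (a, b, c) satisfies n·(r - P) = 0,
i.e. ax + by + cz = a·x₀ + b·y₀ + c·z₀.
d = 3·1 + (-2)·7 + 2·(-3)
  = 3 - 14 - 6
  = -17
Equation: 3x - 2y + 2z = -17

3x - 2y + 2z = -17


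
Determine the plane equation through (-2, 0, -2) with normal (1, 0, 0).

The plane through P with normal n = (a, b, c) satisfies n·(r - P) = 0,
i.e. ax + by + cz = a·x₀ + b·y₀ + c·z₀.
d = 1·(-2) + 0·0 + 0·(-2)
  = -2 + 0 + 0
  = -2
Equation: x = -2

x = -2


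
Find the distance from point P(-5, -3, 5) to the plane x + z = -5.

distance = |a·x₀ + b·y₀ + c·z₀ - d| / √(a² + b² + c²)
  = |1·(-5) + 0·(-3) + 1·5 - (-5)| / √(1² + 0² + 1²)
  = |-5 + 0 + 5 + 5| / √(1 + 0 + 1)
  = |5| / √2
  = 5 / 1.414
  ≈ 3.536

3.536


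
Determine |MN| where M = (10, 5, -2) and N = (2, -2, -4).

d = √[(x₂-x₁)² + (y₂-y₁)² + (z₂-z₁)²]
  = √[(-8)² + (-7)² + (-2)²]
  = √[64 + 49 + 4]
  = √117
  ≈ 10.82

10.82


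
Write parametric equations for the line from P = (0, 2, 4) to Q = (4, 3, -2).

Direction vector d = Q - P = (4 + 0, 3 - 2, -2 - 4) = (4, 1, -6)
Parametric form r = P + t·d:
x = 0 + 4t, y = 2 + t, z = 4 - 6t

x = 0 + 4t, y = 2 + t, z = 4 - 6t


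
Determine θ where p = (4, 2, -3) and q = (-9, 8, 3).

p·q = 4·(-9) + 2·8 + (-3)·3 = -36 + 16 - 9 = -29
|p| = √(4² + 2² + (-3)²) = √29 ≈ 5.385
|q| = √((-9)² + 8² + 3²) = √154 ≈ 12.41
cos θ = (p·q)/(|p||q|) = -29/(5.385·12.41) ≈ -0.4339
θ = arccos(-0.4339) ≈ 115.7°

115.7°


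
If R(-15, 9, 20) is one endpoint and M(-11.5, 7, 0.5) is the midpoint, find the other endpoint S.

S = 2M - R
  = (2·(-11.5) - (-15), 2·7 - 9, 2·0.5 - 20)
  = (-23 + 15, 14 - 9, 1 - 20)
  = (-8, 5, -19)

(-8, 5, -19)


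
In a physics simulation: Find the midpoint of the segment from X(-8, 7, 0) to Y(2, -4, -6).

M = ((x₁+x₂)/2, (y₁+y₂)/2, (z₁+z₂)/2)
  = ((-8 + 2)/2, (7 - 4)/2, (0 - 6)/2)
  = (-6/2, 3/2, -6/2)
  = (-3, 1.5, -3)

(-3, 1.5, -3)


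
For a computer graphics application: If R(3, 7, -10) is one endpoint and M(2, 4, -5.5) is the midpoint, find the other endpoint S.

S = 2M - R
  = (2·2 - 3, 2·4 - 7, 2·(-5.5) - (-10))
  = (4 - 3, 8 - 7, -11 + 10)
  = (1, 1, -1)

(1, 1, -1)


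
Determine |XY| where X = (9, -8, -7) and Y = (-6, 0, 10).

d = √[(x₂-x₁)² + (y₂-y₁)² + (z₂-z₁)²]
  = √[(-15)² + 8² + 17²]
  = √[225 + 64 + 289]
  = √578
  ≈ 24.04

24.04


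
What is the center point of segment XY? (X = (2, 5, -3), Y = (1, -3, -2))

M = ((x₁+x₂)/2, (y₁+y₂)/2, (z₁+z₂)/2)
  = ((2 + 1)/2, (5 - 3)/2, (-3 - 2)/2)
  = (3/2, 2/2, -5/2)
  = (1.5, 1, -2.5)

(1.5, 1, -2.5)


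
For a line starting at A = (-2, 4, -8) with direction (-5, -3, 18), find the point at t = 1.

P(t) = A + t·d
  = (-2 + (-5)·1, 4 + (-3)·1, -8 + 18·1)
  = (-2 - 5, 4 - 3, -8 + 18)
  = (-7, 1, 10)

(-7, 1, 10)


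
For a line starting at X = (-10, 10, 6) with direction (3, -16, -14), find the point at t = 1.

P(t) = X + t·d
  = (-10 + 3·1, 10 + (-16)·1, 6 + (-14)·1)
  = (-10 + 3, 10 - 16, 6 - 14)
  = (-7, -6, -8)

(-7, -6, -8)


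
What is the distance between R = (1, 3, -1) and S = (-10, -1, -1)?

d = √[(x₂-x₁)² + (y₂-y₁)² + (z₂-z₁)²]
  = √[(-11)² + (-4)² + 0²]
  = √[121 + 16 + 0]
  = √137
  ≈ 11.7

11.7


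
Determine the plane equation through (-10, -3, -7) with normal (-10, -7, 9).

The plane through P with normal n = (a, b, c) satisfies n·(r - P) = 0,
i.e. ax + by + cz = a·x₀ + b·y₀ + c·z₀.
d = (-10)·(-10) + (-7)·(-3) + 9·(-7)
  = 100 + 21 - 63
  = 58
Equation: -10x - 7y + 9z = 58

-10x - 7y + 9z = 58


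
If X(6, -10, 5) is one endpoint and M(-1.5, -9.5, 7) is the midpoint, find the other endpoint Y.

Y = 2M - X
  = (2·(-1.5) - 6, 2·(-9.5) - (-10), 2·7 - 5)
  = (-3 - 6, -19 + 10, 14 - 5)
  = (-9, -9, 9)

(-9, -9, 9)


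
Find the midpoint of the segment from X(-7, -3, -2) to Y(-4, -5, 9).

M = ((x₁+x₂)/2, (y₁+y₂)/2, (z₁+z₂)/2)
  = ((-7 - 4)/2, (-3 - 5)/2, (-2 + 9)/2)
  = (-11/2, -8/2, 7/2)
  = (-5.5, -4, 3.5)

(-5.5, -4, 3.5)


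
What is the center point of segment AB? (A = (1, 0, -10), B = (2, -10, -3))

M = ((x₁+x₂)/2, (y₁+y₂)/2, (z₁+z₂)/2)
  = ((1 + 2)/2, (0 - 10)/2, (-10 - 3)/2)
  = (3/2, -10/2, -13/2)
  = (1.5, -5, -6.5)

(1.5, -5, -6.5)


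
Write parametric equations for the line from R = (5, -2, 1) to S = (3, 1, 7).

Direction vector d = S - R = (3 - 5, 1 + 2, 7 - 1) = (-2, 3, 6)
Parametric form r = R + t·d:
x = 5 - 2t, y = -2 + 3t, z = 1 + 6t

x = 5 - 2t, y = -2 + 3t, z = 1 + 6t


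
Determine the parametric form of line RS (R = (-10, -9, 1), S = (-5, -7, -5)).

Direction vector d = S - R = (-5 + 10, -7 + 9, -5 - 1) = (5, 2, -6)
Parametric form r = R + t·d:
x = -10 + 5t, y = -9 + 2t, z = 1 - 6t

x = -10 + 5t, y = -9 + 2t, z = 1 - 6t


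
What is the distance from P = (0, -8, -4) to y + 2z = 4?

distance = |a·x₀ + b·y₀ + c·z₀ - d| / √(a² + b² + c²)
  = |0·0 + 1·(-8) + 2·(-4) - 4| / √(0² + 1² + 2²)
  = |0 - 8 - 8 - 4| / √(0 + 1 + 4)
  = |-20| / √5
  = 20 / 2.236
  ≈ 8.944

8.944


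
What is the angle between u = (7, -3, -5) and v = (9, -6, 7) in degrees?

u·v = 7·9 + (-3)·(-6) + (-5)·7 = 63 + 18 - 35 = 46
|u| = √(7² + (-3)² + (-5)²) = √83 ≈ 9.11
|v| = √(9² + (-6)² + 7²) = √166 ≈ 12.88
cos θ = (u·v)/(|u||v|) = 46/(9.11·12.88) ≈ 0.3919
θ = arccos(0.3919) ≈ 66.93°

66.93°


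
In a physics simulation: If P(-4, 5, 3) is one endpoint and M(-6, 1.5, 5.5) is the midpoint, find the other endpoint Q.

Q = 2M - P
  = (2·(-6) - (-4), 2·1.5 - 5, 2·5.5 - 3)
  = (-12 + 4, 3 - 5, 11 - 3)
  = (-8, -2, 8)

(-8, -2, 8)


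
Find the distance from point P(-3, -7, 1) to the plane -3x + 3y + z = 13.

distance = |a·x₀ + b·y₀ + c·z₀ - d| / √(a² + b² + c²)
  = |(-3)·(-3) + 3·(-7) + 1·1 - 13| / √((-3)² + 3² + 1²)
  = |9 - 21 + 1 - 13| / √(9 + 9 + 1)
  = |-24| / √19
  = 24 / 4.359
  ≈ 5.506

5.506


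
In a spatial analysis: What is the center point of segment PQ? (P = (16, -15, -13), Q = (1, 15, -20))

M = ((x₁+x₂)/2, (y₁+y₂)/2, (z₁+z₂)/2)
  = ((16 + 1)/2, (-15 + 15)/2, (-13 - 20)/2)
  = (17/2, 0/2, -33/2)
  = (8.5, 0, -16.5)

(8.5, 0, -16.5)


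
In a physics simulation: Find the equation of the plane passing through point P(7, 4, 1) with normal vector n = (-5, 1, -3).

The plane through P with normal n = (a, b, c) satisfies n·(r - P) = 0,
i.e. ax + by + cz = a·x₀ + b·y₀ + c·z₀.
d = (-5)·7 + 1·4 + (-3)·1
  = -35 + 4 - 3
  = -34
Equation: -5x + y - 3z = -34

-5x + y - 3z = -34


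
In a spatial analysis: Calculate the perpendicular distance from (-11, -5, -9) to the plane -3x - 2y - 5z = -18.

distance = |a·x₀ + b·y₀ + c·z₀ - d| / √(a² + b² + c²)
  = |(-3)·(-11) + (-2)·(-5) + (-5)·(-9) - (-18)| / √((-3)² + (-2)² + (-5)²)
  = |33 + 10 + 45 + 18| / √(9 + 4 + 25)
  = |106| / √38
  = 106 / 6.164
  ≈ 17.2

17.2


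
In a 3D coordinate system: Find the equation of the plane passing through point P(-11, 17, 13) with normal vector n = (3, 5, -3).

The plane through P with normal n = (a, b, c) satisfies n·(r - P) = 0,
i.e. ax + by + cz = a·x₀ + b·y₀ + c·z₀.
d = 3·(-11) + 5·17 + (-3)·13
  = -33 + 85 - 39
  = 13
Equation: 3x + 5y - 3z = 13

3x + 5y - 3z = 13


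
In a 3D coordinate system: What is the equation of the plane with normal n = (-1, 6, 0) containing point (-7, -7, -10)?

The plane through P with normal n = (a, b, c) satisfies n·(r - P) = 0,
i.e. ax + by + cz = a·x₀ + b·y₀ + c·z₀.
d = (-1)·(-7) + 6·(-7) + 0·(-10)
  = 7 - 42 + 0
  = -35
Equation: -x + 6y = -35

-x + 6y = -35


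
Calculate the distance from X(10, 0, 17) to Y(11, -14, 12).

d = √[(x₂-x₁)² + (y₂-y₁)² + (z₂-z₁)²]
  = √[1² + (-14)² + (-5)²]
  = √[1 + 196 + 25]
  = √222
  ≈ 14.9

14.9


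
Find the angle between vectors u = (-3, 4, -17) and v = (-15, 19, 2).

u·v = (-3)·(-15) + 4·19 + (-17)·2 = 45 + 76 - 34 = 87
|u| = √((-3)² + 4² + (-17)²) = √314 ≈ 17.72
|v| = √((-15)² + 19² + 2²) = √590 ≈ 24.29
cos θ = (u·v)/(|u||v|) = 87/(17.72·24.29) ≈ 0.2021
θ = arccos(0.2021) ≈ 78.34°

78.34°


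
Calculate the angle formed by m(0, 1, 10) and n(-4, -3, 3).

m·n = 0·(-4) + 1·(-3) + 10·3 = 0 - 3 + 30 = 27
|m| = √(0² + 1² + 10²) = √101 ≈ 10.05
|n| = √((-4)² + (-3)² + 3²) = √34 ≈ 5.831
cos θ = (m·n)/(|m||n|) = 27/(10.05·5.831) ≈ 0.4607
θ = arccos(0.4607) ≈ 62.56°

62.56°
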